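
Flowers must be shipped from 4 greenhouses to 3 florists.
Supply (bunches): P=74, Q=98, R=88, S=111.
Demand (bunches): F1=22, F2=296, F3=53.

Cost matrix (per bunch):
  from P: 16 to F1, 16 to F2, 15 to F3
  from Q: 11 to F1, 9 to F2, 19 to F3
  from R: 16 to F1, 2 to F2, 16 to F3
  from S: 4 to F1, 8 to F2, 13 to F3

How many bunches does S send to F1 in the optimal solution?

22

Optimal shipments:
  P→F2: 21 × 16 = 336
  P→F3: 53 × 15 = 795
  Q→F2: 98 × 9 = 882
  R→F2: 88 × 2 = 176
  S→F1: 22 × 4 = 88
  S→F2: 89 × 8 = 712
Total cost = 2989.
So S→F1 carries 22 bunches.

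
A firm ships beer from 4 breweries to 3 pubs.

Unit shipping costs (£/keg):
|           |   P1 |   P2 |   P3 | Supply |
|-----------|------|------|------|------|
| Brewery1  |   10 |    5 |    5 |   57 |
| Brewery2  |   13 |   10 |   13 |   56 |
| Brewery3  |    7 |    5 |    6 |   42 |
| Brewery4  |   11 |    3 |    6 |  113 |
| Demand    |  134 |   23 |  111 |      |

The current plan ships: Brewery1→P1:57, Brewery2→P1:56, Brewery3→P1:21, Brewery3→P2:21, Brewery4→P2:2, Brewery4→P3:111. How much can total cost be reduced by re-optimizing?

Current plan cost = 57·10 + 56·13 + 21·7 + 21·5 + 2·3 + 111·6 = £2222.
Optimal plan:
  Brewery1→P3: 57 × £5 = £285
  Brewery2→P1: 56 × £13 = £728
  Brewery3→P1: 42 × £7 = £294
  Brewery4→P1: 36 × £11 = £396
  Brewery4→P2: 23 × £3 = £69
  Brewery4→P3: 54 × £6 = £324
Optimal cost = £2096.
Saving = 2222 − 2096 = £126.

126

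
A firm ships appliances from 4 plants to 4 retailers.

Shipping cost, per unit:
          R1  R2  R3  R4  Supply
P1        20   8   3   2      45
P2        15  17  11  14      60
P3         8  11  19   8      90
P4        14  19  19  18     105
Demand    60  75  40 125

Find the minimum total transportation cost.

3315

One minimum-cost allocation:
  P1→R4: 45 × 2 = 90
  P2→R3: 40 × 11 = 440
  P2→R4: 20 × 14 = 280
  P3→R2: 30 × 11 = 330
  P3→R4: 60 × 8 = 480
  P4→R1: 60 × 14 = 840
  P4→R2: 45 × 19 = 855
Total = 90 + 440 + 280 + 330 + 480 + 840 + 855 = 3315.
(Supply check: P1 ships 45; P2 ships 60; P3 ships 90; P4 ships 105.)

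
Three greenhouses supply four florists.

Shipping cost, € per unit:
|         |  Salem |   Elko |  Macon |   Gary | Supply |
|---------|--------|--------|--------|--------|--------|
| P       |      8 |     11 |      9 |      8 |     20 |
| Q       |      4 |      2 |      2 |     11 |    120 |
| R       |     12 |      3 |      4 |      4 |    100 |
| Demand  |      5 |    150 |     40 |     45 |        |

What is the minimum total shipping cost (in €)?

An optimal shipping plan:
  P–Salem: 5 bunches
  P–Gary: 15 bunches
  Q–Elko: 80 bunches
  Q–Macon: 40 bunches
  R–Elko: 70 bunches
  R–Gary: 30 bunches
Total cost = €730.

730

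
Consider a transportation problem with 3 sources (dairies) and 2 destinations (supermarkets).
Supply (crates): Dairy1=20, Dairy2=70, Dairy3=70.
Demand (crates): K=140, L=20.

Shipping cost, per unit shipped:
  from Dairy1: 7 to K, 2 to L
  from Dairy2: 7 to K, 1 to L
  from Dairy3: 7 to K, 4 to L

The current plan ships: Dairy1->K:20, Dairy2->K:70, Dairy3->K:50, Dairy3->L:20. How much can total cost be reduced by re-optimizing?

Current plan cost = 20·7 + 70·7 + 50·7 + 20·4 = 1060.
Optimal plan:
  Dairy1->K: 20 crates
  Dairy2->K: 50 crates
  Dairy2->L: 20 crates
  Dairy3->K: 70 crates
Optimal cost = 1000.
Saving = 1060 − 1000 = 60.

60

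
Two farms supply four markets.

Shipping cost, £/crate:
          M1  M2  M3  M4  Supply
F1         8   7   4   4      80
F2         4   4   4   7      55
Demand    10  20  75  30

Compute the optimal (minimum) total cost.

An optimal shipping plan:
  F1 to M3: 50 × £4 = £200
  F1 to M4: 30 × £4 = £120
  F2 to M1: 10 × £4 = £40
  F2 to M2: 20 × £4 = £80
  F2 to M3: 25 × £4 = £100
Total = 200 + 120 + 40 + 80 + 100 = £540.

540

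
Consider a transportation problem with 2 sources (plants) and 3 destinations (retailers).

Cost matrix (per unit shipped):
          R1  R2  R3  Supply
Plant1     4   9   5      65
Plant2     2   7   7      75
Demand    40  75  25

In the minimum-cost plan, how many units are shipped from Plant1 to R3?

Solving gives:
  Plant1→R1: 40 × 4 = 160
  Plant1→R3: 25 × 5 = 125
  Plant2→R2: 75 × 7 = 525
Total cost = 810.
So Plant1→R3 carries 25 units.

25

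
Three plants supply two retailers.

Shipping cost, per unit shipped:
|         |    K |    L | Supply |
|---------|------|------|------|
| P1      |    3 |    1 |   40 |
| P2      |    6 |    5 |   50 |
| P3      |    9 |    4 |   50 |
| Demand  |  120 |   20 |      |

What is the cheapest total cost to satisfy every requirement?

770

Optimal allocation:
  P1->K: 40 × 3 = 120
  P2->K: 50 × 6 = 300
  P3->K: 30 × 9 = 270
  P3->L: 20 × 4 = 80
Total = 120 + 300 + 270 + 80 = 770.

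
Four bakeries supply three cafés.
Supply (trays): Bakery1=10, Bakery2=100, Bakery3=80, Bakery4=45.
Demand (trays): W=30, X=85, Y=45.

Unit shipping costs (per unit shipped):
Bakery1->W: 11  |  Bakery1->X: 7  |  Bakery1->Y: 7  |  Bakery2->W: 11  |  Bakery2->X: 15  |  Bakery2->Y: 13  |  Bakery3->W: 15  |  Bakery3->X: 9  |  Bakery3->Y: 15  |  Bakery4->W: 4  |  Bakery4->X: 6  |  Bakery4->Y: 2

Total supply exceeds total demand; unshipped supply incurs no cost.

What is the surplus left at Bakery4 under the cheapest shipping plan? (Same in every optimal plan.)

0

An optimal plan:
  Bakery1→X: 10 trays
  Bakery2→W: 30 trays
  Bakery3→X: 75 trays
  Bakery4→Y: 45 trays
Total cost = 1165.
Bakery4 ships 45 of its 45, leaving 0.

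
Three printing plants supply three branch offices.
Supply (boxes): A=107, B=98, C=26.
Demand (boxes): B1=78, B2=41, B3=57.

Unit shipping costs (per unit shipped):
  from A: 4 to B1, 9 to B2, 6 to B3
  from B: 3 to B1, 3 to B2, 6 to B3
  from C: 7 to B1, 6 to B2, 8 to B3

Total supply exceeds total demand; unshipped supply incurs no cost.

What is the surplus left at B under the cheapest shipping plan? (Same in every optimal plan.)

An optimal plan:
  A to B1: 21 × 4 = 84
  A to B3: 57 × 6 = 342
  B to B1: 57 × 3 = 171
  B to B2: 41 × 3 = 123
Total cost = 720.
B ships 98 of its 98, leaving 0.

0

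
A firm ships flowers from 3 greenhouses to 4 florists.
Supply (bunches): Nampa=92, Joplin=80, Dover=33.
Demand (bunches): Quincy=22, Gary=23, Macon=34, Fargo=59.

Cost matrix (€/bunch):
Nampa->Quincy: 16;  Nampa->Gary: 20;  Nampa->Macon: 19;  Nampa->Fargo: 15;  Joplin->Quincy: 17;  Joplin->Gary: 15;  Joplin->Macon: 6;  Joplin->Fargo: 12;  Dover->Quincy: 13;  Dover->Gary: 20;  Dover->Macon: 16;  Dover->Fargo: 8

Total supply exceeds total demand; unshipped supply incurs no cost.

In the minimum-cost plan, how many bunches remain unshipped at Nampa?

67

An optimal plan:
  Nampa->Quincy: 22 × €16 = €352
  Nampa->Fargo: 3 × €15 = €45
  Joplin->Gary: 23 × €15 = €345
  Joplin->Macon: 34 × €6 = €204
  Joplin->Fargo: 23 × €12 = €276
  Dover->Fargo: 33 × €8 = €264
Total cost = €1486.
Nampa ships 25 of its 92, leaving 67.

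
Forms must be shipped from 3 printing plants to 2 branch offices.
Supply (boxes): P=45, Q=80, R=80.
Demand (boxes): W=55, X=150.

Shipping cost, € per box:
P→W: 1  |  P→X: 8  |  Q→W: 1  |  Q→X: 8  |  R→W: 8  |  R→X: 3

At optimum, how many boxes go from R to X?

Solving gives:
  P to X: 45 × €8 = €360
  Q to W: 55 × €1 = €55
  Q to X: 25 × €8 = €200
  R to X: 80 × €3 = €240
Total cost = €855.
So R→X carries 80 boxes.

80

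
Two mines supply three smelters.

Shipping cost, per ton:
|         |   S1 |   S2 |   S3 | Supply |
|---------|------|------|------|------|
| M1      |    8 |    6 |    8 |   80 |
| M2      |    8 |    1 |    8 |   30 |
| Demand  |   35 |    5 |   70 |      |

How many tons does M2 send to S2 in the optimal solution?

5

Solving gives:
  M1 to S1: 10 tons
  M1 to S3: 70 tons
  M2 to S1: 25 tons
  M2 to S2: 5 tons
Total cost = 845.
So M2→S2 carries 5 tons.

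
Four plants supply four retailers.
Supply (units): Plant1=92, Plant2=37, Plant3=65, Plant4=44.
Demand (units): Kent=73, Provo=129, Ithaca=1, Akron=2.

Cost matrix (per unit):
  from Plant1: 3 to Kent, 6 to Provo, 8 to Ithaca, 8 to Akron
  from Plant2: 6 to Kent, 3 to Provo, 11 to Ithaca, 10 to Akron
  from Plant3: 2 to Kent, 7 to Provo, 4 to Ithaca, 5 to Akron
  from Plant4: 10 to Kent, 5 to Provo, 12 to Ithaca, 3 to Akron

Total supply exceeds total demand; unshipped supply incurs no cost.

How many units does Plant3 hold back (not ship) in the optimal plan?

0

An optimal plan:
  Plant1 to Kent: 9 × 3 = 27
  Plant1 to Provo: 50 × 6 = 300
  Plant2 to Provo: 37 × 3 = 111
  Plant3 to Kent: 64 × 2 = 128
  Plant3 to Ithaca: 1 × 4 = 4
  Plant4 to Provo: 42 × 5 = 210
  Plant4 to Akron: 2 × 3 = 6
Total cost = 786.
Plant3 ships 65 of its 65, leaving 0.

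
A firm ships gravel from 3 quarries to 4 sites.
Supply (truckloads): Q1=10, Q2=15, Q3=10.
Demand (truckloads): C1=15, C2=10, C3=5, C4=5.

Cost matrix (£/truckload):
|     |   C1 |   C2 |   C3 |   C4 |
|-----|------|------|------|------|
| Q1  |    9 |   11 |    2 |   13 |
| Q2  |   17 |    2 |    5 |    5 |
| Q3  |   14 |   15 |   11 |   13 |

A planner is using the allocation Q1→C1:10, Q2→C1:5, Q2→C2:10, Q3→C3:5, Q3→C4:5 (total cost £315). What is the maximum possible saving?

75

Current plan cost = 10·9 + 5·17 + 10·2 + 5·11 + 5·13 = £315.
Optimal plan:
  Q1 to C1: 5 × £9 = £45
  Q1 to C3: 5 × £2 = £10
  Q2 to C2: 10 × £2 = £20
  Q2 to C4: 5 × £5 = £25
  Q3 to C1: 10 × £14 = £140
Optimal cost = £240.
Saving = 315 − 240 = £75.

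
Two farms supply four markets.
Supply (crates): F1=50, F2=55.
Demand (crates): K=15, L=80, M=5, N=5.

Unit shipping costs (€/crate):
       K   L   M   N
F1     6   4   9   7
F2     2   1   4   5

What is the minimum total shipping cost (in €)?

One minimum-cost allocation:
  F1–L: 45 crates
  F1–N: 5 crates
  F2–K: 15 crates
  F2–L: 35 crates
  F2–M: 5 crates
Total cost = €300.
(Supply check: F1 ships 50; F2 ships 55.)

300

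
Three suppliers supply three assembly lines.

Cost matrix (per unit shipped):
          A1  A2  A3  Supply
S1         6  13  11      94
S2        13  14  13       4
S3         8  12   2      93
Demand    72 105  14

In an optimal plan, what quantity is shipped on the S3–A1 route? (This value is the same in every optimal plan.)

0

Optimal shipments:
  S1–A1: 72 batches
  S1–A2: 22 batches
  S2–A2: 4 batches
  S3–A2: 79 batches
  S3–A3: 14 batches
Total cost = 1750.
The route S3→A1 is not used.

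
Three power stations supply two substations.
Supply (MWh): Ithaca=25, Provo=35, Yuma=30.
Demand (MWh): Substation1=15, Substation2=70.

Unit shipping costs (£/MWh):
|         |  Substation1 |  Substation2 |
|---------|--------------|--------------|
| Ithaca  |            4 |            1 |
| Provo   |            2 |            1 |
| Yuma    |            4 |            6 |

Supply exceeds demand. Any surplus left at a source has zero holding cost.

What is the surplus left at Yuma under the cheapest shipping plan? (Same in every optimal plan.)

Minimum-cost shipments:
  Ithaca→Substation2: 25 × £1 = £25
  Provo→Substation2: 35 × £1 = £35
  Yuma→Substation1: 15 × £4 = £60
  Yuma→Substation2: 10 × £6 = £60
Total cost = £180.
Yuma ships 25 of its 30, leaving 5.

5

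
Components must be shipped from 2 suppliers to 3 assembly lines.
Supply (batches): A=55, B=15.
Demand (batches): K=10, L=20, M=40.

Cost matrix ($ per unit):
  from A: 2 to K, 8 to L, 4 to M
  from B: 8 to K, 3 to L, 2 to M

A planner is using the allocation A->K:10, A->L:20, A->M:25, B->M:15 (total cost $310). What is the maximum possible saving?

45

Current plan cost = 10·2 + 20·8 + 25·4 + 15·2 = $310.
Optimal plan:
  A to K: 10 batches
  A to L: 5 batches
  A to M: 40 batches
  B to L: 15 batches
Optimal cost = $265.
Saving = 310 − 265 = $45.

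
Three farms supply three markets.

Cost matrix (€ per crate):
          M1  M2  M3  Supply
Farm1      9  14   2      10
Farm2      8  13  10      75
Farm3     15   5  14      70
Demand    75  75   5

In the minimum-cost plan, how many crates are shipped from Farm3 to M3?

0

Optimal shipments:
  Farm1 to M2: 5 crates
  Farm1 to M3: 5 crates
  Farm2 to M1: 75 crates
  Farm3 to M2: 70 crates
Total cost = €1030.
The route Farm3→M3 is not used.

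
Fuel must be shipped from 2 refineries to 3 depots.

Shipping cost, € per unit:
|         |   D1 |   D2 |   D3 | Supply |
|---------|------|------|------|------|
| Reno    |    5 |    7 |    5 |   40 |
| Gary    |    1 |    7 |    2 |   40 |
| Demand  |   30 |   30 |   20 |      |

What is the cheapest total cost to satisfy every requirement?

An optimal shipping plan:
  Reno–D2: 30 × €7 = €210
  Reno–D3: 10 × €5 = €50
  Gary–D1: 30 × €1 = €30
  Gary–D3: 10 × €2 = €20
Total = 210 + 50 + 30 + 20 = €310.
(Supply check: Reno ships 40; Gary ships 40.)

310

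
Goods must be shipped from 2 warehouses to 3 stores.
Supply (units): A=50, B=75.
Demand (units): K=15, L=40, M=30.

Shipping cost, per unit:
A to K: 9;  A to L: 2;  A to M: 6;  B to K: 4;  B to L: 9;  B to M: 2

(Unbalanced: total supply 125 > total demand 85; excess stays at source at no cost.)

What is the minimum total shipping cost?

An optimal shipping plan:
  A→L: 40 × 2 = 80
  B→K: 15 × 4 = 60
  B→M: 30 × 2 = 60
Total = 80 + 60 + 60 = 200.

200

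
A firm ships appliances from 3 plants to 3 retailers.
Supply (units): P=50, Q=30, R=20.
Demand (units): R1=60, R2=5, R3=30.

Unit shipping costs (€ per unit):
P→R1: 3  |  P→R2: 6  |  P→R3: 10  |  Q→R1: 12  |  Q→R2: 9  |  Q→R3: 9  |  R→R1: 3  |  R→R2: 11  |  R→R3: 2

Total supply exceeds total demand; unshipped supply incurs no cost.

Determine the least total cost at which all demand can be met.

A cheapest plan:
  P→R1: 50 units
  Q→R2: 5 units
  Q→R3: 20 units
  R→R1: 10 units
  R→R3: 10 units
Total cost = €425.
(Supply check: P ships 50; Q ships 25; R ships 20.)

425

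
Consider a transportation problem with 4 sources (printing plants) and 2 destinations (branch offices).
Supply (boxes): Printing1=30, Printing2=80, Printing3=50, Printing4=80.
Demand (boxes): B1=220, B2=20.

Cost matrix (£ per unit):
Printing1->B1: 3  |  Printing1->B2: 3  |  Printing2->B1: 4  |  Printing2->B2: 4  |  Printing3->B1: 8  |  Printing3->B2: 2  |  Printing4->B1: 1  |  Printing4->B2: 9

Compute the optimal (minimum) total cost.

770

Optimal allocation:
  Printing1–B1: 30 boxes
  Printing2–B1: 80 boxes
  Printing3–B1: 30 boxes
  Printing3–B2: 20 boxes
  Printing4–B1: 80 boxes
Total cost = £770.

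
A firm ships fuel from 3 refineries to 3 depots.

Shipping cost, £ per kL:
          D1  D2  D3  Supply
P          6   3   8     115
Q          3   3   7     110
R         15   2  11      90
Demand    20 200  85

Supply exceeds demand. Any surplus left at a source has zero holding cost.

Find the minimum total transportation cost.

A cheapest plan:
  P to D2: 110 × £3 = £330
  Q to D1: 20 × £3 = £60
  Q to D3: 85 × £7 = £595
  R to D2: 90 × £2 = £180
Total = 330 + 60 + 595 + 180 = £1165.
(Supply check: P ships 110; Q ships 105; R ships 90.)

1165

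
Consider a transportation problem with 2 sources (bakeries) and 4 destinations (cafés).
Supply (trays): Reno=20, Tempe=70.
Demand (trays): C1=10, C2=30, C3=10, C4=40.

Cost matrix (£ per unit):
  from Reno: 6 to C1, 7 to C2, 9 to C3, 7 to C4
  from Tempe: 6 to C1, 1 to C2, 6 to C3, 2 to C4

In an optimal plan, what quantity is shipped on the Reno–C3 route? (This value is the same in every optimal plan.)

Solving gives:
  Reno→C1: 10 × £6 = £60
  Reno→C3: 10 × £9 = £90
  Tempe→C2: 30 × £1 = £30
  Tempe→C4: 40 × £2 = £80
Total cost = £260.
So Reno→C3 carries 10 trays.

10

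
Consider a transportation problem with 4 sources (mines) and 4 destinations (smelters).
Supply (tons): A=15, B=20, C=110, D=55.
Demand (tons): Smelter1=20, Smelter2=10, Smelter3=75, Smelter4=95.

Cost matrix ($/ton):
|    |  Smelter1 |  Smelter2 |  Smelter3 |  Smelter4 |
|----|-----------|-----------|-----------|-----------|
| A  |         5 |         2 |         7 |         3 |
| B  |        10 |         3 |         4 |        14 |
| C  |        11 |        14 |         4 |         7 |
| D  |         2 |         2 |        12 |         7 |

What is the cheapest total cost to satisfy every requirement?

965

An optimal shipping plan:
  A to Smelter4: 15 × $3 = $45
  B to Smelter3: 20 × $4 = $80
  C to Smelter3: 55 × $4 = $220
  C to Smelter4: 55 × $7 = $385
  D to Smelter1: 20 × $2 = $40
  D to Smelter2: 10 × $2 = $20
  D to Smelter4: 25 × $7 = $175
Total = 45 + 80 + 220 + 385 + 40 + 20 + 175 = $965.
(Supply check: A ships 15; B ships 20; C ships 110; D ships 55.)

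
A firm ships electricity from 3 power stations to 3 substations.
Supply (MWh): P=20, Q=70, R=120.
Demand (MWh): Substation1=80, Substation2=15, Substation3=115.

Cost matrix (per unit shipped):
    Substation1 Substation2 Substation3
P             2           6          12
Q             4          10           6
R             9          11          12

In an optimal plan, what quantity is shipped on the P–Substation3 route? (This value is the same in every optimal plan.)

The minimum-cost plan:
  P->Substation1: 20 × 2 = 40
  Q->Substation3: 70 × 6 = 420
  R->Substation1: 60 × 9 = 540
  R->Substation2: 15 × 11 = 165
  R->Substation3: 45 × 12 = 540
Total cost = 1705.
The route P→Substation3 is not used.

0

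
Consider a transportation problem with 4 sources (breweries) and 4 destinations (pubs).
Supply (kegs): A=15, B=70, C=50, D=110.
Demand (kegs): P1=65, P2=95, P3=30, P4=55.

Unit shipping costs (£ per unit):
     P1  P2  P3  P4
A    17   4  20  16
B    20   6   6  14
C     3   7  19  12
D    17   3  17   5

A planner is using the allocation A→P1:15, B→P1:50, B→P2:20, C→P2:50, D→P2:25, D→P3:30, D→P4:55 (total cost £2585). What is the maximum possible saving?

Current plan cost = 15·17 + 50·20 + 20·6 + 50·7 + 25·3 + 30·17 + 55·5 = £2585.
Optimal plan:
  A->P1: 15 × £17 = £255
  B->P2: 40 × £6 = £240
  B->P3: 30 × £6 = £180
  C->P1: 50 × £3 = £150
  D->P2: 55 × £3 = £165
  D->P4: 55 × £5 = £275
Optimal cost = £1265.
Saving = 2585 − 1265 = £1320.

1320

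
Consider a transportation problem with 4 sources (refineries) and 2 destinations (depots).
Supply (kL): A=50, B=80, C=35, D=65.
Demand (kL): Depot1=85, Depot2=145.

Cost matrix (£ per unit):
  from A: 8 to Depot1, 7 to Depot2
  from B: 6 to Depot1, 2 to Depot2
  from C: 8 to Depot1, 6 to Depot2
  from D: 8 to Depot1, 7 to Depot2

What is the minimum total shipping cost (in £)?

Optimal allocation:
  A→Depot1: 50 kL
  B→Depot2: 80 kL
  C→Depot2: 35 kL
  D→Depot1: 35 kL
  D→Depot2: 30 kL
Total cost = £1260.

1260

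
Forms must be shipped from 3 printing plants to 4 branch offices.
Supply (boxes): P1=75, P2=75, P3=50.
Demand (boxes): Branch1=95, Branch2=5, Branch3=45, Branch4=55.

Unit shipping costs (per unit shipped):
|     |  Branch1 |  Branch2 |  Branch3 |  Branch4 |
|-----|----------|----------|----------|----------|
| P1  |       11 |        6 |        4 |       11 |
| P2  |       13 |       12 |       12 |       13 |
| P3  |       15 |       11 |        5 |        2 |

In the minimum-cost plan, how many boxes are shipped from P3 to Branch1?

Solving gives:
  P1 to Branch1: 20 × 11 = 220
  P1 to Branch2: 5 × 6 = 30
  P1 to Branch3: 45 × 4 = 180
  P1 to Branch4: 5 × 11 = 55
  P2 to Branch1: 75 × 13 = 975
  P3 to Branch4: 50 × 2 = 100
Total cost = 1560.
The route P3→Branch1 is not used.

0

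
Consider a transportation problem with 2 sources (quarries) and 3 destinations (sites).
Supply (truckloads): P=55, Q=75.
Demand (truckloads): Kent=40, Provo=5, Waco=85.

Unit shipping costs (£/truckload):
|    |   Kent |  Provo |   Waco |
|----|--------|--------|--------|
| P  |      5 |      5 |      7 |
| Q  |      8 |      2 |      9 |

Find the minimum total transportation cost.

One minimum-cost allocation:
  P–Kent: 40 × £5 = £200
  P–Waco: 15 × £7 = £105
  Q–Provo: 5 × £2 = £10
  Q–Waco: 70 × £9 = £630
Total = 200 + 105 + 10 + 630 = £945.

945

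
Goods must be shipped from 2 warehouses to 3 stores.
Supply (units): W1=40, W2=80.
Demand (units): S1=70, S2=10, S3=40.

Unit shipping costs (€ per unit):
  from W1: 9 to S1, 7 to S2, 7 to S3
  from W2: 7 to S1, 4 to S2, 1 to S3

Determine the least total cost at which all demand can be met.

One minimum-cost allocation:
  W1->S1: 40 × €9 = €360
  W2->S1: 30 × €7 = €210
  W2->S2: 10 × €4 = €40
  W2->S3: 40 × €1 = €40
Total = 360 + 210 + 40 + 40 = €650.

650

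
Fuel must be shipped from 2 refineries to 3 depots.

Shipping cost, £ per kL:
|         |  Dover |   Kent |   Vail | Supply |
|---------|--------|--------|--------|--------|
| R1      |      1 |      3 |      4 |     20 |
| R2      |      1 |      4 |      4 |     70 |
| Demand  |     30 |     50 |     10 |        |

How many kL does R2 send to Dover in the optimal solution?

30

Optimal shipments:
  R1–Kent: 20 × £3 = £60
  R2–Dover: 30 × £1 = £30
  R2–Kent: 30 × £4 = £120
  R2–Vail: 10 × £4 = £40
Total cost = £250.
So R2→Dover carries 30 kL.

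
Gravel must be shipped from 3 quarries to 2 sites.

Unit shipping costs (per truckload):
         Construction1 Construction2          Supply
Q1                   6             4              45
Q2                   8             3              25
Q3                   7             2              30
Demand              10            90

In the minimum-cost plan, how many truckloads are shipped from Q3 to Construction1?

Solving gives:
  Q1→Construction1: 10 × 6 = 60
  Q1→Construction2: 35 × 4 = 140
  Q2→Construction2: 25 × 3 = 75
  Q3→Construction2: 30 × 2 = 60
Total cost = 335.
The route Q3→Construction1 is not used.

0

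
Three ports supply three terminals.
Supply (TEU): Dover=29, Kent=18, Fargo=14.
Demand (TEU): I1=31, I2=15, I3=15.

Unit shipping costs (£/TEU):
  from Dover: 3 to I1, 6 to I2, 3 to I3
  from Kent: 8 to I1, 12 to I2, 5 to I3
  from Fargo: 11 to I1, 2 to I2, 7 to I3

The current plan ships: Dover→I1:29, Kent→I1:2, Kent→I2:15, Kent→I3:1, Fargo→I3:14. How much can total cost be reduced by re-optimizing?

169

Current plan cost = 29·3 + 2·8 + 15·12 + 1·5 + 14·7 = £386.
Optimal plan:
  Dover to I1: 28 TEU
  Dover to I2: 1 TEU
  Kent to I1: 3 TEU
  Kent to I3: 15 TEU
  Fargo to I2: 14 TEU
Optimal cost = £217.
Saving = 386 − 217 = £169.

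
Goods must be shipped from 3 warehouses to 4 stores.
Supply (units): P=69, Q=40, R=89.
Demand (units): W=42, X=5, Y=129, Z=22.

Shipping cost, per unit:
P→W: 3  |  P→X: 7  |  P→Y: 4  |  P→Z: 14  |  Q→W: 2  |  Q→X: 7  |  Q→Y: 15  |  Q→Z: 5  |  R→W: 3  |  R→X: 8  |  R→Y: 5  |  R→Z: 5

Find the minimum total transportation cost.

An optimal shipping plan:
  P->X: 5 × 7 = 35
  P->Y: 64 × 4 = 256
  Q->W: 40 × 2 = 80
  R->W: 2 × 3 = 6
  R->Y: 65 × 5 = 325
  R->Z: 22 × 5 = 110
Total = 35 + 256 + 80 + 6 + 325 + 110 = 812.
(Supply check: P ships 69; Q ships 40; R ships 89.)

812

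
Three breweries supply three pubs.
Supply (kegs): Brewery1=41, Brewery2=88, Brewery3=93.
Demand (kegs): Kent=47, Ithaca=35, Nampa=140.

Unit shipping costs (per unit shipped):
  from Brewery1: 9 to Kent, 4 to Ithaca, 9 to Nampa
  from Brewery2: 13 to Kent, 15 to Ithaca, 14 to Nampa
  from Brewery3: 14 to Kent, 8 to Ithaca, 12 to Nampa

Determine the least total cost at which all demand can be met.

2495

A cheapest plan:
  Brewery1->Ithaca: 35 × 4 = 140
  Brewery1->Nampa: 6 × 9 = 54
  Brewery2->Kent: 47 × 13 = 611
  Brewery2->Nampa: 41 × 14 = 574
  Brewery3->Nampa: 93 × 12 = 1116
Total = 140 + 54 + 611 + 574 + 1116 = 2495.
(Supply check: Brewery1 ships 41; Brewery2 ships 88; Brewery3 ships 93.)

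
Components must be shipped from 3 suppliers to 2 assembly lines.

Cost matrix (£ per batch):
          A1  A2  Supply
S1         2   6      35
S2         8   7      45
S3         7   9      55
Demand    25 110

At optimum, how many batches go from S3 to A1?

Solving gives:
  S1 to A1: 25 × £2 = £50
  S1 to A2: 10 × £6 = £60
  S2 to A2: 45 × £7 = £315
  S3 to A2: 55 × £9 = £495
Total cost = £920.
The route S3→A1 is not used.

0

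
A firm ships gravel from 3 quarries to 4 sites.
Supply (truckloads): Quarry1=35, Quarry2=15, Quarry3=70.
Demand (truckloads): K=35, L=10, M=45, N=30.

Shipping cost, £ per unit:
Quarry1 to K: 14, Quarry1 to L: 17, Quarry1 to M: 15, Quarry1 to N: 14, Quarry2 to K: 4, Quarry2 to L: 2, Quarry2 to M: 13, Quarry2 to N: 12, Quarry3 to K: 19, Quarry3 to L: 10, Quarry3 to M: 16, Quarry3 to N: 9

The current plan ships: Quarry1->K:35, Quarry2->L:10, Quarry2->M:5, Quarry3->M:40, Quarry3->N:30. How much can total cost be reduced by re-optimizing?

70

Current plan cost = 35·14 + 10·2 + 5·13 + 40·16 + 30·9 = £1485.
Optimal plan:
  Quarry1→K: 20 × £14 = £280
  Quarry1→M: 15 × £15 = £225
  Quarry2→K: 15 × £4 = £60
  Quarry3→L: 10 × £10 = £100
  Quarry3→M: 30 × £16 = £480
  Quarry3→N: 30 × £9 = £270
Optimal cost = £1415.
Saving = 1485 − 1415 = £70.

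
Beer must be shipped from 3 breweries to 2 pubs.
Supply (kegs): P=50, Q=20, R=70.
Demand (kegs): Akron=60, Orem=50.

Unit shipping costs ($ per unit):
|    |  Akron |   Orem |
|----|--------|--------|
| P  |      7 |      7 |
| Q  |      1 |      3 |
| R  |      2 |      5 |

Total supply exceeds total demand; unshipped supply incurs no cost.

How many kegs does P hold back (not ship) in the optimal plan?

An optimal plan:
  P->Orem: 20 × $7 = $140
  Q->Orem: 20 × $3 = $60
  R->Akron: 60 × $2 = $120
  R->Orem: 10 × $5 = $50
Total cost = $370.
P ships 20 of its 50, leaving 30.

30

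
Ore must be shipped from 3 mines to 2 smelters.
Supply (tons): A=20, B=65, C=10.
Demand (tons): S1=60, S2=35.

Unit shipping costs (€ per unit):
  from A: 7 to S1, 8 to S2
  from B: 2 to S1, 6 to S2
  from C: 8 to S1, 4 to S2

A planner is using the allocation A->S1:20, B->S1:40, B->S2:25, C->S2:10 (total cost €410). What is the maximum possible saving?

60

Current plan cost = 20·7 + 40·2 + 25·6 + 10·4 = €410.
Optimal plan:
  A→S2: 20 × €8 = €160
  B→S1: 60 × €2 = €120
  B→S2: 5 × €6 = €30
  C→S2: 10 × €4 = €40
Optimal cost = €350.
Saving = 410 − 350 = €60.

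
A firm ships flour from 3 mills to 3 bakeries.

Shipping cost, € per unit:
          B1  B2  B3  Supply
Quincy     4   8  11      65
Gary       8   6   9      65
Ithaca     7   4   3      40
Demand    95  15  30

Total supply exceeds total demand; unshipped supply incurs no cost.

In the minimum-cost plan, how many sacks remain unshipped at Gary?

An optimal plan:
  Quincy→B1: 65 × €4 = €260
  Gary→B1: 30 × €8 = €240
  Gary→B2: 5 × €6 = €30
  Ithaca→B2: 10 × €4 = €40
  Ithaca→B3: 30 × €3 = €90
Total cost = €660.
Gary ships 35 of its 65, leaving 30.

30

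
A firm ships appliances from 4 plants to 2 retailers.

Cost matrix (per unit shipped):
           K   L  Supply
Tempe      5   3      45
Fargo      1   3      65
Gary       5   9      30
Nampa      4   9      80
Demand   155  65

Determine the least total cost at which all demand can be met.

One minimum-cost allocation:
  Tempe to L: 45 × 3 = 135
  Fargo to K: 45 × 1 = 45
  Fargo to L: 20 × 3 = 60
  Gary to K: 30 × 5 = 150
  Nampa to K: 80 × 4 = 320
Total = 135 + 45 + 60 + 150 + 320 = 710.

710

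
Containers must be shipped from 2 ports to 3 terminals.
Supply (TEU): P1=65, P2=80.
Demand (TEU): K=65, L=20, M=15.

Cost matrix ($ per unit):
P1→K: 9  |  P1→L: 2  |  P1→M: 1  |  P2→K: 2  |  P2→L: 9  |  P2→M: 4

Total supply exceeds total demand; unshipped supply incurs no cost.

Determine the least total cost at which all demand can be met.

Optimal allocation:
  P1–L: 20 TEU
  P1–M: 15 TEU
  P2–K: 65 TEU
Total cost = $185.

185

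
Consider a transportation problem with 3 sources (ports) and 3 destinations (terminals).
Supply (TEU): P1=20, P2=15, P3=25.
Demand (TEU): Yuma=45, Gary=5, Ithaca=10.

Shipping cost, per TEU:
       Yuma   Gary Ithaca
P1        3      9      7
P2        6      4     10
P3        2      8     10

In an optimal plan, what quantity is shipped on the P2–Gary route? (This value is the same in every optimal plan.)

5

Solving gives:
  P1–Yuma: 10 × 3 = 30
  P1–Ithaca: 10 × 7 = 70
  P2–Yuma: 10 × 6 = 60
  P2–Gary: 5 × 4 = 20
  P3–Yuma: 25 × 2 = 50
Total cost = 230.
So P2→Gary carries 5 TEU.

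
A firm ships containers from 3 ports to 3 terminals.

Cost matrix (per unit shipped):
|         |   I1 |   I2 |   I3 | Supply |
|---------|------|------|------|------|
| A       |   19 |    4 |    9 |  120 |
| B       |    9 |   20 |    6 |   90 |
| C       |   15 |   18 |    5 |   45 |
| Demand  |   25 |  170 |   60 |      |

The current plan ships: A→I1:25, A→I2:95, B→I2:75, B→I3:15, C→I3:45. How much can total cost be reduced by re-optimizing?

695

Current plan cost = 25·19 + 95·4 + 75·20 + 15·6 + 45·5 = 2670.
Optimal plan:
  A to I2: 120 × 4 = 480
  B to I1: 25 × 9 = 225
  B to I2: 5 × 20 = 100
  B to I3: 60 × 6 = 360
  C to I2: 45 × 18 = 810
Optimal cost = 1975.
Saving = 2670 − 1975 = 695.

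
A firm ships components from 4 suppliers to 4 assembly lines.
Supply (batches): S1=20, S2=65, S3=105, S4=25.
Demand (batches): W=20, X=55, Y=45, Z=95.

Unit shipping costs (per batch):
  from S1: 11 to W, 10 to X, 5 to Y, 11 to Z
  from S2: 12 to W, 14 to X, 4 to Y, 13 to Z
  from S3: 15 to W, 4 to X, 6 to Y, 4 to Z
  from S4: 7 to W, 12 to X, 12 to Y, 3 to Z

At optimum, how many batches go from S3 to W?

The minimum-cost plan:
  S1 to X: 20 × 10 = 200
  S2 to W: 20 × 12 = 240
  S2 to Y: 45 × 4 = 180
  S3 to X: 35 × 4 = 140
  S3 to Z: 70 × 4 = 280
  S4 to Z: 25 × 3 = 75
Total cost = 1115.
The route S3→W is not used.

0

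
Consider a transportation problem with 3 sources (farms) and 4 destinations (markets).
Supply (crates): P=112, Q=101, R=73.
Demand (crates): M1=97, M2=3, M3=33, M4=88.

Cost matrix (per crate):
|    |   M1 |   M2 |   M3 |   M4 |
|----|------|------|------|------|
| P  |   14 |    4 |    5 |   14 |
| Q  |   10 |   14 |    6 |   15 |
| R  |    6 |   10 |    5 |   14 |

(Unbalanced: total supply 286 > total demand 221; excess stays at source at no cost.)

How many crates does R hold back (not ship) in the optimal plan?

Minimum-cost shipments:
  P->M2: 3 × 4 = 12
  P->M3: 33 × 5 = 165
  P->M4: 76 × 14 = 1064
  Q->M1: 24 × 10 = 240
  Q->M4: 12 × 15 = 180
  R->M1: 73 × 6 = 438
Total cost = 2099.
R ships 73 of its 73, leaving 0.

0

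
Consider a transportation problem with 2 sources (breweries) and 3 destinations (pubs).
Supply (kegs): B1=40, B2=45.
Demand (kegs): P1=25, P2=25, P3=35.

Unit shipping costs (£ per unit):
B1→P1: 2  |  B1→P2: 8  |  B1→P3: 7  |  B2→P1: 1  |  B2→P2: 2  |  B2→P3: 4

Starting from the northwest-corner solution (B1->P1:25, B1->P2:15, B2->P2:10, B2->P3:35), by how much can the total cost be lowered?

Current plan cost = 25·2 + 15·8 + 10·2 + 35·4 = £330.
Optimal plan:
  B1→P1: 25 × £2 = £50
  B1→P3: 15 × £7 = £105
  B2→P2: 25 × £2 = £50
  B2→P3: 20 × £4 = £80
Optimal cost = £285.
Saving = 330 − 285 = £45.

45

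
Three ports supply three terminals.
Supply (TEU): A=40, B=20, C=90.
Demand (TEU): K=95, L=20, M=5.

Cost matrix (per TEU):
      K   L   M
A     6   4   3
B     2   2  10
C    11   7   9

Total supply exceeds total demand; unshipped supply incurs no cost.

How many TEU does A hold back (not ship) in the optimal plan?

Minimum-cost shipments:
  A to K: 35 × 6 = 210
  A to M: 5 × 3 = 15
  B to K: 20 × 2 = 40
  C to K: 40 × 11 = 440
  C to L: 20 × 7 = 140
Total cost = 845.
A ships 40 of its 40, leaving 0.

0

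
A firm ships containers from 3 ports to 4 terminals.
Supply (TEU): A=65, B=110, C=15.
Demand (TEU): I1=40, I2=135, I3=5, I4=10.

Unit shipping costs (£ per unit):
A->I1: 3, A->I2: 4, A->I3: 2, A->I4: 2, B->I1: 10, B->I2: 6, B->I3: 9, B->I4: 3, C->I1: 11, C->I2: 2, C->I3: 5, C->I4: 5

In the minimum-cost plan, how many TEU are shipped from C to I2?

15

Optimal shipments:
  A to I1: 40 TEU
  A to I2: 20 TEU
  A to I3: 5 TEU
  B to I2: 100 TEU
  B to I4: 10 TEU
  C to I2: 15 TEU
Total cost = £870.
So C→I2 carries 15 TEU.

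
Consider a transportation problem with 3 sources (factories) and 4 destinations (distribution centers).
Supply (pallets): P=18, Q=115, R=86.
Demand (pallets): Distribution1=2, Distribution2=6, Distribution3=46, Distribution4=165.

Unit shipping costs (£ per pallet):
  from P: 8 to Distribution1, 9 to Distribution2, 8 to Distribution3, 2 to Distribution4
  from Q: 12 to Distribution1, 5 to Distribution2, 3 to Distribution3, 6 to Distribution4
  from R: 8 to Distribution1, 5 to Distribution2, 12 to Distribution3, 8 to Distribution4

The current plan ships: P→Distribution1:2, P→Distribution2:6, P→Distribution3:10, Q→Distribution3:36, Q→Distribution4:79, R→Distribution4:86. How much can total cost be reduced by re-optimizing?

162

Current plan cost = 2·8 + 6·9 + 10·8 + 36·3 + 79·6 + 86·8 = £1420.
Optimal plan:
  P–Distribution4: 18 pallets
  Q–Distribution3: 46 pallets
  Q–Distribution4: 69 pallets
  R–Distribution1: 2 pallets
  R–Distribution2: 6 pallets
  R–Distribution4: 78 pallets
Optimal cost = £1258.
Saving = 1420 − 1258 = £162.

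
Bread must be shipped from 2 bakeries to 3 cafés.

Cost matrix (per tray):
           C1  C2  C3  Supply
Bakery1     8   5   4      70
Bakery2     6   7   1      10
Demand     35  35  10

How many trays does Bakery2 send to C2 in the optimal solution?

Solving gives:
  Bakery1 to C1: 35 × 8 = 280
  Bakery1 to C2: 35 × 5 = 175
  Bakery2 to C3: 10 × 1 = 10
Total cost = 465.
The route Bakery2→C2 is not used.

0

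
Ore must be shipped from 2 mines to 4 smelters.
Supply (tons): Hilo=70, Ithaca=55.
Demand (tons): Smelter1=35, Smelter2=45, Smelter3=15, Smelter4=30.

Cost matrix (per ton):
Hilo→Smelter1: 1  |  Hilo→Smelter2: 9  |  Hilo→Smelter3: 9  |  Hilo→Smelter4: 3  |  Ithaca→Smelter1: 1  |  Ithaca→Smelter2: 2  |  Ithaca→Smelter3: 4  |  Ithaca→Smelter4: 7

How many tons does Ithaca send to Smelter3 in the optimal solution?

Solving gives:
  Hilo–Smelter1: 35 tons
  Hilo–Smelter3: 5 tons
  Hilo–Smelter4: 30 tons
  Ithaca–Smelter2: 45 tons
  Ithaca–Smelter3: 10 tons
Total cost = 300.
So Ithaca→Smelter3 carries 10 tons.

10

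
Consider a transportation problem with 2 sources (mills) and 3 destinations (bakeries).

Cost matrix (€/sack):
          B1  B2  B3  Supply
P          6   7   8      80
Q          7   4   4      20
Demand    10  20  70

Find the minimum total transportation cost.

Optimal allocation:
  P–B1: 10 sacks
  P–B2: 20 sacks
  P–B3: 50 sacks
  Q–B3: 20 sacks
Total cost = €680.
(Supply check: P ships 80; Q ships 20.)

680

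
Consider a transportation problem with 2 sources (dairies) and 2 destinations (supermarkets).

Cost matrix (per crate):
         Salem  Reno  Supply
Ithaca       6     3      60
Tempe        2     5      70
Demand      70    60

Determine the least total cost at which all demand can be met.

320

A cheapest plan:
  Ithaca to Reno: 60 × 3 = 180
  Tempe to Salem: 70 × 2 = 140
Total = 180 + 140 = 320.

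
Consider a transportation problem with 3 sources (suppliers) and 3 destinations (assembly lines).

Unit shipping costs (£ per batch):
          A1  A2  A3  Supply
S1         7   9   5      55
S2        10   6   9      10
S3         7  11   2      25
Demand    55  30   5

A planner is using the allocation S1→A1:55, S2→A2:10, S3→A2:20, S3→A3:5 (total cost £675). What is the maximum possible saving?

40

Current plan cost = 55·7 + 10·6 + 20·11 + 5·2 = £675.
Optimal plan:
  S1->A1: 35 × £7 = £245
  S1->A2: 20 × £9 = £180
  S2->A2: 10 × £6 = £60
  S3->A1: 20 × £7 = £140
  S3->A3: 5 × £2 = £10
Optimal cost = £635.
Saving = 675 − 635 = £40.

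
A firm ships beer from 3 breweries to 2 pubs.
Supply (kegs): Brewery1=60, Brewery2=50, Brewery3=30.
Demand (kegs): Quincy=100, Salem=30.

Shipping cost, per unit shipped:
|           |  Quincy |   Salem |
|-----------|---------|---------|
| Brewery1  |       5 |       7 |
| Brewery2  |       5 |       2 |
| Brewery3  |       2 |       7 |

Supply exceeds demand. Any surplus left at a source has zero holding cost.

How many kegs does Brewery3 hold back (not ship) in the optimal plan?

0

An optimal plan:
  Brewery1–Quincy: 50 × 5 = 250
  Brewery2–Quincy: 20 × 5 = 100
  Brewery2–Salem: 30 × 2 = 60
  Brewery3–Quincy: 30 × 2 = 60
Total cost = 470.
Brewery3 ships 30 of its 30, leaving 0.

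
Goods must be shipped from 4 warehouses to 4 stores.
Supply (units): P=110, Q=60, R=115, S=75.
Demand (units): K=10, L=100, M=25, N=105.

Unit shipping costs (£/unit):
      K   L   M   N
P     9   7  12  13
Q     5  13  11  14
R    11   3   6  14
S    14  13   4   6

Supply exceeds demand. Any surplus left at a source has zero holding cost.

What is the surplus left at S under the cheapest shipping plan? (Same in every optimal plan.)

0

Minimum-cost shipments:
  P–L: 10 × £7 = £70
  P–N: 30 × £13 = £390
  Q–K: 10 × £5 = £50
  R–L: 90 × £3 = £270
  R–M: 25 × £6 = £150
  S–N: 75 × £6 = £450
Total cost = £1380.
S ships 75 of its 75, leaving 0.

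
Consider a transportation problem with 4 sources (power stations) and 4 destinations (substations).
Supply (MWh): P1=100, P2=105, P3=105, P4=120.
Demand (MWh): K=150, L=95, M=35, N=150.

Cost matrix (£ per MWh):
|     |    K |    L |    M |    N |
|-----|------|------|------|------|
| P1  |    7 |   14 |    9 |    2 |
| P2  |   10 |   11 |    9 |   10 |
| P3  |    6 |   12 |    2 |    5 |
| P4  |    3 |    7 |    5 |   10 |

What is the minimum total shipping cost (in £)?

One minimum-cost allocation:
  P1->N: 100 × £2 = £200
  P2->K: 10 × £10 = £100
  P2->L: 95 × £11 = £1045
  P3->K: 20 × £6 = £120
  P3->M: 35 × £2 = £70
  P3->N: 50 × £5 = £250
  P4->K: 120 × £3 = £360
Total = 200 + 100 + 1045 + 120 + 70 + 250 + 360 = £2145.
(Supply check: P1 ships 100; P2 ships 105; P3 ships 105; P4 ships 120.)

2145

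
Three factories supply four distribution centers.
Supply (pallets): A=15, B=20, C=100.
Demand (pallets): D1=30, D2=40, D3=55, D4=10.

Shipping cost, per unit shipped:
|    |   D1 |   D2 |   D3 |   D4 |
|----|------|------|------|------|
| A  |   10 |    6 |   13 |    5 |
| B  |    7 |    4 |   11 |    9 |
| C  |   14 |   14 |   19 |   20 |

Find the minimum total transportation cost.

1835

Optimal allocation:
  A to D2: 5 pallets
  A to D4: 10 pallets
  B to D2: 20 pallets
  C to D1: 30 pallets
  C to D2: 15 pallets
  C to D3: 55 pallets
Total cost = 1835.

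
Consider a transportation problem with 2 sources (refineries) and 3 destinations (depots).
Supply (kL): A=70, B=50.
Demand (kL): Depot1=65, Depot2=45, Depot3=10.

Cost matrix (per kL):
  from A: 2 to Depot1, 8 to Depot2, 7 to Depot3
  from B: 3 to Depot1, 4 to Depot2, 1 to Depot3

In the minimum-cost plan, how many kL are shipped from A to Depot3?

0

Optimal shipments:
  A→Depot1: 65 kL
  A→Depot2: 5 kL
  B→Depot2: 40 kL
  B→Depot3: 10 kL
Total cost = 340.
The route A→Depot3 is not used.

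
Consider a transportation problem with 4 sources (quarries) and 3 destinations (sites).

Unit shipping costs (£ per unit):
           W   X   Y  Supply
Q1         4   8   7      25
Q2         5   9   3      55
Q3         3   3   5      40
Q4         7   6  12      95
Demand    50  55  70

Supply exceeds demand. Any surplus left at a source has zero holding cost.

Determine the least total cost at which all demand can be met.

A cheapest plan:
  Q1 to W: 25 × £4 = £100
  Q2 to Y: 55 × £3 = £165
  Q3 to W: 25 × £3 = £75
  Q3 to Y: 15 × £5 = £75
  Q4 to X: 55 × £6 = £330
Total = 100 + 165 + 75 + 75 + 330 = £745.

745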